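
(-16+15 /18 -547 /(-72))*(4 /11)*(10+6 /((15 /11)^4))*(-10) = 21585488 /66825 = 323.02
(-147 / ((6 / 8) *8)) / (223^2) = -49 / 99458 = -0.00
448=448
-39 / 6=-13 / 2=-6.50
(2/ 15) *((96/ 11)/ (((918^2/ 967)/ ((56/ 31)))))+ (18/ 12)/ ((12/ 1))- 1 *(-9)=9.13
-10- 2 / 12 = -61 / 6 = -10.17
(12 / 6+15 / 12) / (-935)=-0.00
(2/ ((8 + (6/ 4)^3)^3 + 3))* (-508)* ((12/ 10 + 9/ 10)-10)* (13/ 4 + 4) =39.46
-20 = -20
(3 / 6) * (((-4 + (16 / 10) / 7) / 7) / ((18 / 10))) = -22 / 147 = -0.15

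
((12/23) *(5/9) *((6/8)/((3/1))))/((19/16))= 0.06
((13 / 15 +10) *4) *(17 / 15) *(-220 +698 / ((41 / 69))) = 433849928 / 9225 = 47029.80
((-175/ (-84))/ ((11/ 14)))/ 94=175/ 6204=0.03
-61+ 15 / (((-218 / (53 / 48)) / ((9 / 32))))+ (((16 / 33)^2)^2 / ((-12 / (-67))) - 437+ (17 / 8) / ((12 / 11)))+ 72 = -423.76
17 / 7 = 2.43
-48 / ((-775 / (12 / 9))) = 64 / 775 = 0.08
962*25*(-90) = -2164500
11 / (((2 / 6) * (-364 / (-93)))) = 3069 / 364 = 8.43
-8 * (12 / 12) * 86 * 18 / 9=-1376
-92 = -92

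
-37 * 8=-296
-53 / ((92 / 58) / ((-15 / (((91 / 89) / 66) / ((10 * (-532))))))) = -51461526600 / 299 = -172112129.10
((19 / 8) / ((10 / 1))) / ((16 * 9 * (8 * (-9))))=-19 / 829440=-0.00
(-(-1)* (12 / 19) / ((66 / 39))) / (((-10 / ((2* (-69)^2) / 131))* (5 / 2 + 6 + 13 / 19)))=-742716 / 2514545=-0.30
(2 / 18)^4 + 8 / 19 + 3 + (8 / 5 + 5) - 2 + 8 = 9985937 / 623295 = 16.02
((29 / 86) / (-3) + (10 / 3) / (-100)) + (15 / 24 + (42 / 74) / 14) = 99241 / 190920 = 0.52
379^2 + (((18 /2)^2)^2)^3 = 282429680122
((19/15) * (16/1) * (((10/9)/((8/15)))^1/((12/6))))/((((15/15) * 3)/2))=380/27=14.07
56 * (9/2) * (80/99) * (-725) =-1624000/11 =-147636.36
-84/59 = -1.42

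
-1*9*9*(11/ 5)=-891/ 5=-178.20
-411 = -411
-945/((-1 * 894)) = 315/298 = 1.06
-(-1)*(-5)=-5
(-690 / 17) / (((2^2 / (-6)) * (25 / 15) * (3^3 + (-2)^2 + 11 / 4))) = 92 / 85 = 1.08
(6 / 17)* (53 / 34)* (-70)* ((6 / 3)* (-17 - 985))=22304520 / 289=77178.27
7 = 7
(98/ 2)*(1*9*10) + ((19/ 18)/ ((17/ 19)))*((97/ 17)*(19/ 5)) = 115369423/ 26010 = 4435.58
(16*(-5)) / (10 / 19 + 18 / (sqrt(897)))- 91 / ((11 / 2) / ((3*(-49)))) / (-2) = -2236793 / 3124- 5415*sqrt(897) / 284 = -1287.06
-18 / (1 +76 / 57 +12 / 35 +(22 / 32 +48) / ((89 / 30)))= -1345680 / 1426997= -0.94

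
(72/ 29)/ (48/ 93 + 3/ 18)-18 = -14.36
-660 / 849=-0.78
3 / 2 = 1.50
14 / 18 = 7 / 9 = 0.78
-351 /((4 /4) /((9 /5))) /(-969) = 1053 /1615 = 0.65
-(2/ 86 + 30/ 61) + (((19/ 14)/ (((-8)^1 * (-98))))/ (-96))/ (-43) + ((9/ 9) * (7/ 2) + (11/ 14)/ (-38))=155662569733/ 52513047552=2.96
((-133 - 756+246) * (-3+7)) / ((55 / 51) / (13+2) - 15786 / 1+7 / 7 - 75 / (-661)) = 260114076 / 1596365659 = 0.16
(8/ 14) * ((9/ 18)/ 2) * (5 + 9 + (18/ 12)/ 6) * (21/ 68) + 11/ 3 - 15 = -8735/ 816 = -10.70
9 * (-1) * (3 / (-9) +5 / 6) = -9 / 2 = -4.50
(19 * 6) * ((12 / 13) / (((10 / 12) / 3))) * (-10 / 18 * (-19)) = 51984 / 13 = 3998.77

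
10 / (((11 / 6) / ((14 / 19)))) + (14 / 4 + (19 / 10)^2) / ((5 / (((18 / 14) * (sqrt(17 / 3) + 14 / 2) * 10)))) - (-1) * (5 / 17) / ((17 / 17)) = 2133 * sqrt(51) / 350 + 23501897 / 177650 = 175.82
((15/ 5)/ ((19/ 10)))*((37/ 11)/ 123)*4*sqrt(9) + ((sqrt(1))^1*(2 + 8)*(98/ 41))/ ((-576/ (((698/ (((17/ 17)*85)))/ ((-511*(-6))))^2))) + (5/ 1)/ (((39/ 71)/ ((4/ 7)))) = 44509903305762781/ 7781979887201520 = 5.72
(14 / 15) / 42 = 1 / 45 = 0.02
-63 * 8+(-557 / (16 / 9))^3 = -30756738.67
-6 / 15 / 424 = -1 / 1060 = -0.00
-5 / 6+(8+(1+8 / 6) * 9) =169 / 6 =28.17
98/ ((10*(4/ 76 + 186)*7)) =19/ 2525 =0.01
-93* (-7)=651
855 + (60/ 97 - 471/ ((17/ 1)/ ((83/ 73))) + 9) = 100288167/ 120377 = 833.12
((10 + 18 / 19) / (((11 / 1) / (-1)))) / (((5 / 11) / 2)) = -416 / 95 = -4.38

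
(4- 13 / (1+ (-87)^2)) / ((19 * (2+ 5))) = 1593 / 52990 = 0.03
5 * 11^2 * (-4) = -2420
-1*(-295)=295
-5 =-5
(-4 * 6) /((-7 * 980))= 6 /1715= 0.00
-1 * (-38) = 38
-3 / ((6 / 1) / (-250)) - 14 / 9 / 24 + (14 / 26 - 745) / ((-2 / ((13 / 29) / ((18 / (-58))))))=-44575 / 108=-412.73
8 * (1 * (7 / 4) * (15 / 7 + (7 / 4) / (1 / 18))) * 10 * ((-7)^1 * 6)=-197820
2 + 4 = 6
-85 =-85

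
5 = 5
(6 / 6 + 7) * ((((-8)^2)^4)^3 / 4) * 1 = 9444732965739290427392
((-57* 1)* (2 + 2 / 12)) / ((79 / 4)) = -494 / 79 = -6.25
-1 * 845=-845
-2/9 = -0.22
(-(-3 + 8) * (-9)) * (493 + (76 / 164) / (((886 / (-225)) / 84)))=394866405 / 18163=21740.15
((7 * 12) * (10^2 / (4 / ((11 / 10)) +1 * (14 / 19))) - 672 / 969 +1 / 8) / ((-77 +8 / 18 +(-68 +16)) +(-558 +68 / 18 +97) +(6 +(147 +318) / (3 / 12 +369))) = -30142726484031 / 9081319218448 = -3.32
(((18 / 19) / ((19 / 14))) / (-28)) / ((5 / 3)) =-27 / 1805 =-0.01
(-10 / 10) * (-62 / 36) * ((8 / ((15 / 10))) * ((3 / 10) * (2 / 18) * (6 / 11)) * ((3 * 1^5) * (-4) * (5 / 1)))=-10.02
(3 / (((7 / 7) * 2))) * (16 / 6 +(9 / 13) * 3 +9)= 268 / 13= 20.62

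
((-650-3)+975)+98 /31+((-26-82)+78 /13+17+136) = 11661 /31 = 376.16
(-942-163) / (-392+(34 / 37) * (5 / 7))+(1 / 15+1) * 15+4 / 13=19.13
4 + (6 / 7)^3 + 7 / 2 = 5577 / 686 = 8.13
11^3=1331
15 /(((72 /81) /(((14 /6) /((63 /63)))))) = 315 /8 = 39.38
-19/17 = -1.12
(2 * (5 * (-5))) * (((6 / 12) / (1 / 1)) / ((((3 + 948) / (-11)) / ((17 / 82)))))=4675 / 77982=0.06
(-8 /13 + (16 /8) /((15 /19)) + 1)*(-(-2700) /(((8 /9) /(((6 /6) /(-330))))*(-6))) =5121 /1144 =4.48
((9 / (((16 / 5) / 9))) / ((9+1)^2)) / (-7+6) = -0.25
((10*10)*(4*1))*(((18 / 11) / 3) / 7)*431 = 1034400 / 77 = 13433.77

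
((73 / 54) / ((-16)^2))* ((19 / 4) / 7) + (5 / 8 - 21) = -7885205 / 387072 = -20.37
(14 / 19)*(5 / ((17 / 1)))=70 / 323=0.22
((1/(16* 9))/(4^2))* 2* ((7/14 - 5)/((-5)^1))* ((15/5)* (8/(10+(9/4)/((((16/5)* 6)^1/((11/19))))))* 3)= 684/122425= 0.01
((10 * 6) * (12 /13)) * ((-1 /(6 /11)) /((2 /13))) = -660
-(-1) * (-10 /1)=-10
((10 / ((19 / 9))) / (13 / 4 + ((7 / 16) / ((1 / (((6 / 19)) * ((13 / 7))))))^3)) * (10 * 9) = 299427840 / 2294539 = 130.50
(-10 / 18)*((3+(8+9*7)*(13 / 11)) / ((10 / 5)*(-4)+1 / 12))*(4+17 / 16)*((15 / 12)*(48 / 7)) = 387180 / 1463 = 264.65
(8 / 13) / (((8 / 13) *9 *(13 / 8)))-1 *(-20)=2348 / 117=20.07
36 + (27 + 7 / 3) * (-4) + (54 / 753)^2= -15371272 / 189003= -81.33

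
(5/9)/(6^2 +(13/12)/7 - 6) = 140/7599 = 0.02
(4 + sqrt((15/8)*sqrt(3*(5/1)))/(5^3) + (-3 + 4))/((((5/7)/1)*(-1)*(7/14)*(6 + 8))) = -1 - 15^(3/4)*sqrt(2)/2500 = -1.00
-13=-13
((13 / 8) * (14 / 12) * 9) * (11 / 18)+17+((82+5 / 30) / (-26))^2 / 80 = 53640289 / 1946880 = 27.55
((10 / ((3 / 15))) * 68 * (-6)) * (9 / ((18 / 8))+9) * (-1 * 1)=265200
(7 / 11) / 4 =7 / 44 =0.16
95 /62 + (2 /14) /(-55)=36513 /23870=1.53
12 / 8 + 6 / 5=27 / 10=2.70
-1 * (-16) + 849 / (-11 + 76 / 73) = -50345 / 727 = -69.25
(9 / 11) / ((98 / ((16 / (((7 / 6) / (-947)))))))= -409104 / 3773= -108.43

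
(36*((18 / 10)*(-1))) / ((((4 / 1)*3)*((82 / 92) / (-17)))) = 103.00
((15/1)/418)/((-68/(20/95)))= -15/135014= -0.00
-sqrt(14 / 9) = -sqrt(14) / 3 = -1.25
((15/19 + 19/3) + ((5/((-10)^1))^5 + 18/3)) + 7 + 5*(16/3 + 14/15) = 93799/1824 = 51.42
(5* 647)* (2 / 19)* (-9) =-58230 / 19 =-3064.74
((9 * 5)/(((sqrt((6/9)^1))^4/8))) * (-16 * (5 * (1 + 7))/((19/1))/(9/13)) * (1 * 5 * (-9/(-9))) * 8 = -1576421.05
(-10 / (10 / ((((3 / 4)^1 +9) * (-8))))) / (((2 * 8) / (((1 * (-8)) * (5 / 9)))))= -65 / 3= -21.67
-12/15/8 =-1/10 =-0.10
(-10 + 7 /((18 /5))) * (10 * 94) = -68150 /9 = -7572.22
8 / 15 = 0.53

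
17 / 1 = 17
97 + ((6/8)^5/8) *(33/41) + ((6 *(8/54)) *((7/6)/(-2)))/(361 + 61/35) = 1396325628787/14391779328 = 97.02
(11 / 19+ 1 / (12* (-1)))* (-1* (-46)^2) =-59777 / 57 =-1048.72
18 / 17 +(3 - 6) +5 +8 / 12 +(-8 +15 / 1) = 547 / 51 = 10.73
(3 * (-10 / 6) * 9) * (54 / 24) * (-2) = 405 / 2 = 202.50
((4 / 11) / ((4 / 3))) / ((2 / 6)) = 9 / 11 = 0.82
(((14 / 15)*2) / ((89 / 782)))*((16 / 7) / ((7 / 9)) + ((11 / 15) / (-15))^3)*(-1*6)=-10260995989936 / 35481796875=-289.19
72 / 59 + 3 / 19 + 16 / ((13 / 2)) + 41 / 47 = 3227472 / 684931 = 4.71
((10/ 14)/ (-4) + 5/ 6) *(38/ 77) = 0.32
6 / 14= 3 / 7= 0.43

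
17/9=1.89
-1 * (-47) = 47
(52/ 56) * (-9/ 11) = -117/ 154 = -0.76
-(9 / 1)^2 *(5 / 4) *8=-810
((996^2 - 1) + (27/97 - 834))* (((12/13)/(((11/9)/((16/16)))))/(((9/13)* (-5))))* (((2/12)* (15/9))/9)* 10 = -1922891680/28809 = -66746.21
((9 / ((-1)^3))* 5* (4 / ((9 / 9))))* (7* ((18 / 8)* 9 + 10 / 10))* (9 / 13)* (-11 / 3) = 883575 / 13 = 67967.31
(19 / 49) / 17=19 / 833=0.02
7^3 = 343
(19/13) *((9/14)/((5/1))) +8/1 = 7451/910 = 8.19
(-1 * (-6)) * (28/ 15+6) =236/ 5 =47.20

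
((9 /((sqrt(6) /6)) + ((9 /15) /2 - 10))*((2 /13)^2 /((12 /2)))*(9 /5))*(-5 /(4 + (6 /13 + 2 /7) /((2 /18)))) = 2037 /63440 - 189*sqrt(6) /6344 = -0.04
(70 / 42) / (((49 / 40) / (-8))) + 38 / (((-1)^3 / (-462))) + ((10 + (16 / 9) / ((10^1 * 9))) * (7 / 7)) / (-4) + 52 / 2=697298159 / 39690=17568.61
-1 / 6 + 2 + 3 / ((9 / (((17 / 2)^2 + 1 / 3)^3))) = 660785815 / 5184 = 127466.40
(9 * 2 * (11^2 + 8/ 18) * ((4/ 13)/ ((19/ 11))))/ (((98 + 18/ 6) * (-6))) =-48092/ 74841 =-0.64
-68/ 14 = -34/ 7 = -4.86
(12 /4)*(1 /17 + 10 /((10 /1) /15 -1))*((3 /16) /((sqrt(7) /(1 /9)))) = -509*sqrt(7) /1904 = -0.71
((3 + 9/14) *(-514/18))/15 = -4369/630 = -6.93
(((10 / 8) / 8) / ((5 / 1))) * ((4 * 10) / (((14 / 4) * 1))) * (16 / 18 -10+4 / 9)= -65 / 21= -3.10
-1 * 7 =-7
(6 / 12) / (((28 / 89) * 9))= 89 / 504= 0.18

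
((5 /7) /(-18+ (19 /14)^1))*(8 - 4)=-40 /233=-0.17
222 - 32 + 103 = 293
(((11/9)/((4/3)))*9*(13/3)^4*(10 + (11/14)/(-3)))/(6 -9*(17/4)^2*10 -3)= -128495939/7360227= -17.46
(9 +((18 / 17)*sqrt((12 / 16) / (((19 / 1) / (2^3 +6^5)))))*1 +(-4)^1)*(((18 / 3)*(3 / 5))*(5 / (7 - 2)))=18 +324*sqrt(110922) / 1615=84.82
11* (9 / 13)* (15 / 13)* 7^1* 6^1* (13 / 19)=62370 / 247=252.51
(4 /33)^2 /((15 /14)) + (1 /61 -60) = -59756101 /996435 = -59.97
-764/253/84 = -191/5313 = -0.04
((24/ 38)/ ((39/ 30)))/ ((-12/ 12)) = -120/ 247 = -0.49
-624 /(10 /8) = -2496 /5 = -499.20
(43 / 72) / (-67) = -43 / 4824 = -0.01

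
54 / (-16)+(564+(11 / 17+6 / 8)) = 76435 / 136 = 562.02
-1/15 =-0.07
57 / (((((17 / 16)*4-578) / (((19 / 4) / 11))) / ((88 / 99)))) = -2888 / 75735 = -0.04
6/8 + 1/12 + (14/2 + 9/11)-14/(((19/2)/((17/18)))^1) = 27311/3762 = 7.26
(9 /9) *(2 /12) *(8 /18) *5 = 10 /27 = 0.37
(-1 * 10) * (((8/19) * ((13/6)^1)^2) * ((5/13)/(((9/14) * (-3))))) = 18200/4617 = 3.94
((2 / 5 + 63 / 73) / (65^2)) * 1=461 / 1542125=0.00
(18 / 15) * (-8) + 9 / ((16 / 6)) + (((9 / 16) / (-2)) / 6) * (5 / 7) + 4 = -5059 / 2240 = -2.26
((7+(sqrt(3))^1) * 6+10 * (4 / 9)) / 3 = 2 * sqrt(3)+418 / 27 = 18.95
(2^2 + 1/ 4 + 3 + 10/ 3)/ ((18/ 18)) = 127/ 12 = 10.58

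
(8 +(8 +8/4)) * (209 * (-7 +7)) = 0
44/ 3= 14.67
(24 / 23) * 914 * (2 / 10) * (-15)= -65808 / 23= -2861.22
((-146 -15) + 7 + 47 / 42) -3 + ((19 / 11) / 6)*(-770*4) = -43787 / 42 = -1042.55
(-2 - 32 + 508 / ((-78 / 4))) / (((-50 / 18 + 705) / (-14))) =24591 / 20540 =1.20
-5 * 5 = -25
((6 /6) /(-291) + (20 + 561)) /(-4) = -84535 /582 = -145.25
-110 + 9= -101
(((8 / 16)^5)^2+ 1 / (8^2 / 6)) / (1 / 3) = 291 / 1024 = 0.28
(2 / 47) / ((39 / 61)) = 122 / 1833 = 0.07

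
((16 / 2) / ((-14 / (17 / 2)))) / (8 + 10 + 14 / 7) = -17 / 70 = -0.24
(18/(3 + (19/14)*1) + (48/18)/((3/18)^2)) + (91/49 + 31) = 56786/427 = 132.99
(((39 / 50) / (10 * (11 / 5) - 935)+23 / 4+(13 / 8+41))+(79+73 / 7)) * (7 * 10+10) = 11024.22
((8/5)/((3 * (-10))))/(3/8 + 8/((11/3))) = -352/16875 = -0.02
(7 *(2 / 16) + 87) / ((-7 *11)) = -703 / 616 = -1.14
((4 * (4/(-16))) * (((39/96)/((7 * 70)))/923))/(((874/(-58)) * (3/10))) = 29/145951008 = 0.00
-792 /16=-99 /2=-49.50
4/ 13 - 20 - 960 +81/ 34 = -431971/ 442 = -977.31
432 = 432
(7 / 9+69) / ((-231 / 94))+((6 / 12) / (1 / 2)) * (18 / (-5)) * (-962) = 35704804 / 10395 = 3434.81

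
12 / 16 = 3 / 4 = 0.75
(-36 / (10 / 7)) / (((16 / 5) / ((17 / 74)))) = -1071 / 592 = -1.81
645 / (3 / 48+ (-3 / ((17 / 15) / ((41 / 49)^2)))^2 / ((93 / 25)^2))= 16522860942707280 / 7959014666929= 2075.99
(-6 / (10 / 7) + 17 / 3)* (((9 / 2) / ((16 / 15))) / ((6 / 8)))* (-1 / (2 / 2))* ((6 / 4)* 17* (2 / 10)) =-1683 / 40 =-42.08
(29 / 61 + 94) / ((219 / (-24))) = -46104 / 4453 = -10.35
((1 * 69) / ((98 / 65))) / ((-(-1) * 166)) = 0.28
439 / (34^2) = 439 / 1156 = 0.38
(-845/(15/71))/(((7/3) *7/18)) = -215982/49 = -4407.80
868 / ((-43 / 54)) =-1090.05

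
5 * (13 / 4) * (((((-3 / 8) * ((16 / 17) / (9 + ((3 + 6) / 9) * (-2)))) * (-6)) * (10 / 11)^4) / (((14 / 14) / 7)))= 5850000 / 248897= 23.50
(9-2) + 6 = 13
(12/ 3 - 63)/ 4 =-59/ 4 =-14.75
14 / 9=1.56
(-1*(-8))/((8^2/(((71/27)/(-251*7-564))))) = -71/501336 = -0.00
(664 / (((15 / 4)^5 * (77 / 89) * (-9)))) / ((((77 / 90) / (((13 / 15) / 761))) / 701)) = -1102933704704 / 10278829378125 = -0.11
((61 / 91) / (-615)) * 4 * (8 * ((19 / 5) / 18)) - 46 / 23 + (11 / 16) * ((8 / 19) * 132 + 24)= 52.70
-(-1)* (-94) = -94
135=135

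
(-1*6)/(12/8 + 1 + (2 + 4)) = -12/17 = -0.71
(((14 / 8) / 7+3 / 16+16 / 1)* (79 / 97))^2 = 431683729 / 2408704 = 179.22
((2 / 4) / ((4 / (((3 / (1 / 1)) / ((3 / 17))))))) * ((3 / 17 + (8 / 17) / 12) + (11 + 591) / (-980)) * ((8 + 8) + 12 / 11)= -66881 / 4620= -14.48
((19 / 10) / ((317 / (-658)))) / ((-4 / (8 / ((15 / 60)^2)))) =200032 / 1585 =126.20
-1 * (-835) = 835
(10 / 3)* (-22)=-73.33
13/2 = 6.50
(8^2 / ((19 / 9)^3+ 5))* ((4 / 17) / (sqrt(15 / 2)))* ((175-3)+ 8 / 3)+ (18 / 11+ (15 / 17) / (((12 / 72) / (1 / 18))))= 68.59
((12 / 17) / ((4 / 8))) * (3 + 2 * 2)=168 / 17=9.88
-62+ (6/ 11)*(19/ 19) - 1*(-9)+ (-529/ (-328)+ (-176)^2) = 111577971/ 3608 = 30925.16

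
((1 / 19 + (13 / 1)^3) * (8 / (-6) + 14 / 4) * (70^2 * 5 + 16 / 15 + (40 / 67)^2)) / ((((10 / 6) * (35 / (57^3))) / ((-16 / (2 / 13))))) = -151259494028041062144 / 3927875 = -38509243300268.23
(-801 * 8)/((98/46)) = -147384/49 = -3007.84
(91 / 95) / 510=91 / 48450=0.00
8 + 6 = 14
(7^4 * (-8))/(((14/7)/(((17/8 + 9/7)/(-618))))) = 65513/1236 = 53.00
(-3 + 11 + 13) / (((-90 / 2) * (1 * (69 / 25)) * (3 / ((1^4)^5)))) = -35 / 621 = -0.06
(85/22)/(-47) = -0.08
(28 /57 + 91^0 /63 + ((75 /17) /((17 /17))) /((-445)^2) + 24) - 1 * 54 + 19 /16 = -72998175529 /2578950864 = -28.31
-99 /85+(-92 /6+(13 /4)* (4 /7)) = -14.64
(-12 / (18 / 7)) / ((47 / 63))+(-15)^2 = 10281 / 47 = 218.74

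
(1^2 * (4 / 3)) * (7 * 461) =12908 / 3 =4302.67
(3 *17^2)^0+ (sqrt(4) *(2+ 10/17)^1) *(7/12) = 205/51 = 4.02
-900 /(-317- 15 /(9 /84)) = 900 /457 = 1.97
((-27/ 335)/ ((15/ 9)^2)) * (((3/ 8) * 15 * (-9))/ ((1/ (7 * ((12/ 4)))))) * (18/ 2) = 277.62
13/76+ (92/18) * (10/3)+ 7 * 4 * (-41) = -2320385/2052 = -1130.79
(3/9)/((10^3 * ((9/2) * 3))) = 1/40500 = 0.00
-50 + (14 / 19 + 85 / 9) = -6809 / 171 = -39.82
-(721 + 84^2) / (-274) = 7777 / 274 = 28.38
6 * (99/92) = 297/46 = 6.46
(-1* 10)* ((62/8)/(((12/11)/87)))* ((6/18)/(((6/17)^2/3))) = -14289605/288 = -49616.68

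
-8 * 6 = -48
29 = 29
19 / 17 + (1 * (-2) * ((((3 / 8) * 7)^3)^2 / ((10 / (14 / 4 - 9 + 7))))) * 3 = -13072409153 / 44564480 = -293.34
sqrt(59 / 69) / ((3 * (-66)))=-0.00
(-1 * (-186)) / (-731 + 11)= -31 / 120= -0.26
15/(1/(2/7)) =30/7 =4.29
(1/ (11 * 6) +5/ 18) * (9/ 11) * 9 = 261/ 121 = 2.16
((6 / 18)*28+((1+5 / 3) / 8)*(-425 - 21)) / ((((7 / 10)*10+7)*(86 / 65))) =-13585 / 1806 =-7.52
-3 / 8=-0.38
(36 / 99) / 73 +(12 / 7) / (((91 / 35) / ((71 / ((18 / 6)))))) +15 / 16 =19346079 / 1169168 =16.55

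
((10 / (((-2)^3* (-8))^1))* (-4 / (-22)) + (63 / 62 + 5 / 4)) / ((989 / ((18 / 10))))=112671 / 26979920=0.00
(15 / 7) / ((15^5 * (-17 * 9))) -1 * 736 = -39905460001 / 54219375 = -736.00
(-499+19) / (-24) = 20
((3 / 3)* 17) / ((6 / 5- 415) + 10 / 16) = -680 / 16527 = -0.04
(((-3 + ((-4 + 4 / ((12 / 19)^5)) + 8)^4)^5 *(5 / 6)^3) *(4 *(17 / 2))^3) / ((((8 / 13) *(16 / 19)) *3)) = 77279117532773516844088666502231858521180450431019950515785156565589055436150572974162754991373047488646497132848114497693931043148102875 / 7809437737198521582096678101521316955250914646331855244073126347777858430722241646849945297819271168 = 9895605821232380166763409000000000000.00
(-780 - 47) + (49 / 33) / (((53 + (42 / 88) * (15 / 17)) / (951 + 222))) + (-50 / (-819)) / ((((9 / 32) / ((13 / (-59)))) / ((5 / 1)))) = -1062227651293 / 1336748427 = -794.64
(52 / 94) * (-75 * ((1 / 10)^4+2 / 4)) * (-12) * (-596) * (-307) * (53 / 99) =315232303854 / 12925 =24389346.53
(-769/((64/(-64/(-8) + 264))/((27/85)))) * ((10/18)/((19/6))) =-6921/38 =-182.13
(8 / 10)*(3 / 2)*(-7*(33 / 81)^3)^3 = -1617552116026 / 12709329141645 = -0.13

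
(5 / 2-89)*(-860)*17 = 1264630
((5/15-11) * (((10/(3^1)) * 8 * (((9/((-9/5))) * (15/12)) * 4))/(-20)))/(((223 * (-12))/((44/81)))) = 35200/487701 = 0.07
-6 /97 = -0.06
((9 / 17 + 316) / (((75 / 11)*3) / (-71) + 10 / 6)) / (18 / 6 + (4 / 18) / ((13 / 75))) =491699637 / 9169970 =53.62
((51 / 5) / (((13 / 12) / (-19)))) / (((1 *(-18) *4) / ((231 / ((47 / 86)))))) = 3208359 / 3055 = 1050.20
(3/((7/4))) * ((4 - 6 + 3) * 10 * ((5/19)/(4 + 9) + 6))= 178440/1729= 103.20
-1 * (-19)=19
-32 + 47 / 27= -817 / 27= -30.26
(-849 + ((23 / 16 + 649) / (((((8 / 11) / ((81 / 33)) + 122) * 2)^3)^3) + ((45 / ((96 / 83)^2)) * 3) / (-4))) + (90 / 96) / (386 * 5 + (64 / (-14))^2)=-15973820907191691168153881555007759271693599 / 18271920742854980409702385831864422105088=-874.23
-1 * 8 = -8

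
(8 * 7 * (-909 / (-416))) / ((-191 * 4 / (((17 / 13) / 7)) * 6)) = -5151 / 1032928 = -0.00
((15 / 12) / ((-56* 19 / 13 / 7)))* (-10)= 325 / 304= 1.07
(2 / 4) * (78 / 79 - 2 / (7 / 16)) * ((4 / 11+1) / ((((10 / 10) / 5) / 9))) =-668925 / 6083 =-109.97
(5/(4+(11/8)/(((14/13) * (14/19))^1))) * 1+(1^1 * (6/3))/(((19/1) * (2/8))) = 220872/170791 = 1.29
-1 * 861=-861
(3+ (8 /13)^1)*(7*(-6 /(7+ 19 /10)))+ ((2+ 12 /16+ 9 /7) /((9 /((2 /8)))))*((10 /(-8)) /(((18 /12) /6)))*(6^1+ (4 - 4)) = -3970025 /194376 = -20.42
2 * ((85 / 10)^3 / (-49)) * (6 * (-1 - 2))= 44217 / 98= 451.19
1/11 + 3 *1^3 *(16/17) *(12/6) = 1073/187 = 5.74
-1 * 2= -2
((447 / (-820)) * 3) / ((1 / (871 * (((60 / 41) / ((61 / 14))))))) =-49056462 / 102541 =-478.41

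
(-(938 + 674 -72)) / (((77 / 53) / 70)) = -74200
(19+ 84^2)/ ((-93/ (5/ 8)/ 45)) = -530625/ 248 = -2139.62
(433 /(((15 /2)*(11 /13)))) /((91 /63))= 2598 /55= 47.24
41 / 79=0.52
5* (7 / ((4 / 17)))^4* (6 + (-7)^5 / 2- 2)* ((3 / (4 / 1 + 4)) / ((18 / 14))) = -9595290271.87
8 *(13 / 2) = 52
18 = 18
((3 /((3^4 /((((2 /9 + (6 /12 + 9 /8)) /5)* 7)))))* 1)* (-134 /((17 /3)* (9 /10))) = -62377 /24786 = -2.52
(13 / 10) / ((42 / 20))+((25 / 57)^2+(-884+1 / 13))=-261099911 / 295659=-883.11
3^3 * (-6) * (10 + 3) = -2106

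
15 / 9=1.67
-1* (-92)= 92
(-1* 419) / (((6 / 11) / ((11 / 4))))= -2112.46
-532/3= -177.33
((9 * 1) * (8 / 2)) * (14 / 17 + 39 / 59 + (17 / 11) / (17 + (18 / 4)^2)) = 90312300 / 1643917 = 54.94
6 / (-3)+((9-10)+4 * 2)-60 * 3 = -175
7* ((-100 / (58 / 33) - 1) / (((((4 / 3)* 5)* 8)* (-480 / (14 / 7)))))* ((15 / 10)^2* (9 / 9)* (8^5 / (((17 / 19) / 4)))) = 128624832 / 12325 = 10436.09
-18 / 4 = -9 / 2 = -4.50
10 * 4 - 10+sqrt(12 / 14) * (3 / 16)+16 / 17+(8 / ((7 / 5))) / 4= 3 * sqrt(42) / 112+3852 / 119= 32.54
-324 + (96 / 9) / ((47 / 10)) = -45364 / 141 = -321.73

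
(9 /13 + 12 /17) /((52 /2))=309 /5746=0.05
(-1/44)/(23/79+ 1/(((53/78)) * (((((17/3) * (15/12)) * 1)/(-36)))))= 355895/112568236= 0.00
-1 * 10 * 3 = -30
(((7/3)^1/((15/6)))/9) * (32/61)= 448/8235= 0.05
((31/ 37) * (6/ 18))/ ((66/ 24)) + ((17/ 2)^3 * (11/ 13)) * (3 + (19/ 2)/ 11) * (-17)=-8668201193/ 253968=-34131.08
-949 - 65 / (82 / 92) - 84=-45343 / 41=-1105.93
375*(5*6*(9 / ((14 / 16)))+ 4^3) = 978000 / 7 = 139714.29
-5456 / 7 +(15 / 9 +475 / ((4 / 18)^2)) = 742643 / 84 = 8840.99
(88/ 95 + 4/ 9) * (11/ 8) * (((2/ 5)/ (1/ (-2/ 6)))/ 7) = -3223/ 89775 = -0.04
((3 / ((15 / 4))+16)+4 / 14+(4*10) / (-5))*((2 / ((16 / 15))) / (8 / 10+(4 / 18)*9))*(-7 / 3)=-795 / 56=-14.20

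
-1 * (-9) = 9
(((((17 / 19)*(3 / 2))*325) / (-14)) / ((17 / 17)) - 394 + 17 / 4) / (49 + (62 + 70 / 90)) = -1007649 / 267596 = -3.77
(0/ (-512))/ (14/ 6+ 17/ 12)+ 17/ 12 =17/ 12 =1.42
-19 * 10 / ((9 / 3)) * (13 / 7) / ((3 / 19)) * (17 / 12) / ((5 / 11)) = -877591 / 378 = -2321.67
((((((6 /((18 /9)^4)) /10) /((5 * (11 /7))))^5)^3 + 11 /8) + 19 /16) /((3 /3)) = 11493545551118119179649024000000000068122318582951682301 /4485286068729022118887424000000000000000000000000000000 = 2.56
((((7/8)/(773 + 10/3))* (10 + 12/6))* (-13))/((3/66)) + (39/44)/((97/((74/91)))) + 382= 13155692041/34790602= 378.14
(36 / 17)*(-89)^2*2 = 570312 / 17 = 33547.76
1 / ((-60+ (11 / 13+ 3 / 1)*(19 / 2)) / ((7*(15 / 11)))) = -273 / 671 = -0.41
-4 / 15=-0.27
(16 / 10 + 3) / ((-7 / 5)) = -23 / 7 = -3.29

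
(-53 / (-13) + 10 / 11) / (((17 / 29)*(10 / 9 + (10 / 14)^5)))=6.56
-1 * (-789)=789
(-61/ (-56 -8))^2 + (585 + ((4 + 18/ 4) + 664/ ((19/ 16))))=89775147/ 77824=1153.57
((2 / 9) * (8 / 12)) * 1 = 4 / 27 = 0.15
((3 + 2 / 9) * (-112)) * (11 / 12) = -8932 / 27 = -330.81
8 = 8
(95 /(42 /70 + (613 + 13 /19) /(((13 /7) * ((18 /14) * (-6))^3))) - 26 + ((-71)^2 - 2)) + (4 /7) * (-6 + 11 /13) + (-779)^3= -250552518652393296 /530017579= -472724921.93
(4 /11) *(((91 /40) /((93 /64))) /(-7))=-416 /5115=-0.08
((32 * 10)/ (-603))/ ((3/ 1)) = -320/ 1809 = -0.18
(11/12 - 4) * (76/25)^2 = -53428/1875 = -28.49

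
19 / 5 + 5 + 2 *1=54 / 5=10.80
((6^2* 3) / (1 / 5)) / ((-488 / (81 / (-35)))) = 2187 / 854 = 2.56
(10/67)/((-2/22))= -110/67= -1.64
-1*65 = -65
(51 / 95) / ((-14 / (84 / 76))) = -0.04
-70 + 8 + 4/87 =-5390/87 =-61.95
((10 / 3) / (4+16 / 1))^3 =1 / 216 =0.00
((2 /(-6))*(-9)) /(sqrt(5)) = 1.34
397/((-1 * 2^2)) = -397/4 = -99.25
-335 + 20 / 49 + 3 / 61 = -999948 / 2989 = -334.54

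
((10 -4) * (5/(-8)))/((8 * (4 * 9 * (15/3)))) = -1/384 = -0.00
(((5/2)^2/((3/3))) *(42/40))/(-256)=-105/4096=-0.03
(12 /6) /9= 0.22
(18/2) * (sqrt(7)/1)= 9 * sqrt(7)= 23.81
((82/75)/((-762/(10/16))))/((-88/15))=41/268224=0.00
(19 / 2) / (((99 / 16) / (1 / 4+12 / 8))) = 266 / 99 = 2.69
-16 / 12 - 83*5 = -1249 / 3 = -416.33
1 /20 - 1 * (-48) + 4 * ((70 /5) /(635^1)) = 122271 /2540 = 48.14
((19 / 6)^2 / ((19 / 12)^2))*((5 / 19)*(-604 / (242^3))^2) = 114005 / 59630139157699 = 0.00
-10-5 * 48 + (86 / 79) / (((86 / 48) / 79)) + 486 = 284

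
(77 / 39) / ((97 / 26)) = 154 / 291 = 0.53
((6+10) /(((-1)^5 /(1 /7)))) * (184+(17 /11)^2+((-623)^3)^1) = 468132893664 /847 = 552695269.97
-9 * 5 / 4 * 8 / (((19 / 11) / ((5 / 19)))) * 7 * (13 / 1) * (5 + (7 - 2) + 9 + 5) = -10810800 / 361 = -29946.81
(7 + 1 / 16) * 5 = 565 / 16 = 35.31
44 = 44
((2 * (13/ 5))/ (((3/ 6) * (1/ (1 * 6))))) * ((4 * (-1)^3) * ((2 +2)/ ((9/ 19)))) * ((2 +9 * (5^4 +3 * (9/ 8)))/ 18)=-89431784/ 135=-662457.66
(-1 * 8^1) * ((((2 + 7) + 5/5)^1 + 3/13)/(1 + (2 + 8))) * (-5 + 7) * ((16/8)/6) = -2128/429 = -4.96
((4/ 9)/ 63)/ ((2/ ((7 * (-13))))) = -26/ 81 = -0.32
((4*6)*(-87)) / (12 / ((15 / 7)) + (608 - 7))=-1160 / 337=-3.44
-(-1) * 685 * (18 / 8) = 6165 / 4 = 1541.25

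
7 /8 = 0.88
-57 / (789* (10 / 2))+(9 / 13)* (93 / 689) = 930472 / 11778455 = 0.08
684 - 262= 422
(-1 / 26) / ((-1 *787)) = 1 / 20462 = 0.00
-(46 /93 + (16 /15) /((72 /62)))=-5914 /4185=-1.41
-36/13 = -2.77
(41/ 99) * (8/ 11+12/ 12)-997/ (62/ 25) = -27095027/ 67518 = -401.30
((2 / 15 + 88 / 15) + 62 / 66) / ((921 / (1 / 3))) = 229 / 91179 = 0.00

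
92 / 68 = 23 / 17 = 1.35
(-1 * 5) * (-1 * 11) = 55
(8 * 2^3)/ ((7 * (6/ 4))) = 128/ 21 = 6.10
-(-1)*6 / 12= 1 / 2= 0.50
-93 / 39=-31 / 13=-2.38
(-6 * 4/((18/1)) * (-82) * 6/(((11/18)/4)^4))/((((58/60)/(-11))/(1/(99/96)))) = -13286636.85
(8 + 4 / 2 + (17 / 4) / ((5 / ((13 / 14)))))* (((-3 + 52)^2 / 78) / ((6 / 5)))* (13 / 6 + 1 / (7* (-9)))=13371953 / 22464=595.26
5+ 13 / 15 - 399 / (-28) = 1207 / 60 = 20.12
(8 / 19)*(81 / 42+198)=11196 / 133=84.18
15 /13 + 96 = 1263 /13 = 97.15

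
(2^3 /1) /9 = 8 /9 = 0.89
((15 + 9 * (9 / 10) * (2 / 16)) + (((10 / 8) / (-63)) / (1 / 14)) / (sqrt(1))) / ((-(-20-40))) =11329 / 43200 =0.26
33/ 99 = 1/ 3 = 0.33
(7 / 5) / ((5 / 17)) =119 / 25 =4.76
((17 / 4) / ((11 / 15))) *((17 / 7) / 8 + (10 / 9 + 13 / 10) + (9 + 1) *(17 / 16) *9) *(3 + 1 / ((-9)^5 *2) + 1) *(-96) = -995061408476 / 4546773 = -218850.03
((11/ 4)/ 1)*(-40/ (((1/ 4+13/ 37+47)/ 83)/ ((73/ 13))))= -19728104/ 18317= -1077.04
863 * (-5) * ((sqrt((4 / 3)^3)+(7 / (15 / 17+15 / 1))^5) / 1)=-34520 * sqrt(3) / 9-20594232084937 / 286978140000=-6715.14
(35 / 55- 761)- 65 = -9079 / 11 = -825.36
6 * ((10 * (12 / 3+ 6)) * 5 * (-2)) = -6000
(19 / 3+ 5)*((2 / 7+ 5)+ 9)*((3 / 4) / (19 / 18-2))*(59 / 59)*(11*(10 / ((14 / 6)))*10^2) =-29700000 / 49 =-606122.45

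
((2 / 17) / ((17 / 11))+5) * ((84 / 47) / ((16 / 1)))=30807 / 54332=0.57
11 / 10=1.10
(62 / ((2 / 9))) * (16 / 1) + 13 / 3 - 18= 13351 / 3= 4450.33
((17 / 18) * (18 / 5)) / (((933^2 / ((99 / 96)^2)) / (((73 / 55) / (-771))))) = -13651 / 1909040409600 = -0.00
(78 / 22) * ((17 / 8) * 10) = 3315 / 44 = 75.34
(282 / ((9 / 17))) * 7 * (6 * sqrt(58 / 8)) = 60238.45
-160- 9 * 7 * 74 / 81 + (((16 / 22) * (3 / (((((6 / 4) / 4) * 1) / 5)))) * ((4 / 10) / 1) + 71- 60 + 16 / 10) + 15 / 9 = -94868 / 495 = -191.65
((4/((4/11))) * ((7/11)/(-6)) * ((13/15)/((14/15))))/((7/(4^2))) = -2.48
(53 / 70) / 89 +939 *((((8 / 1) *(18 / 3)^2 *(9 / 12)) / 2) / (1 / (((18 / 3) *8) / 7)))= 4332320693 / 6230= 695396.58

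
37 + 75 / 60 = 38.25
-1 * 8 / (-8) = 1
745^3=413493625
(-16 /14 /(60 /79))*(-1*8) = 1264 /105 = 12.04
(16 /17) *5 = 80 /17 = 4.71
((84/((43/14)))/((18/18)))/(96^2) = 49/16512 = 0.00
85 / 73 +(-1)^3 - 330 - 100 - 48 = -477.84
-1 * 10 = -10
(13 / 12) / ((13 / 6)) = 1 / 2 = 0.50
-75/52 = -1.44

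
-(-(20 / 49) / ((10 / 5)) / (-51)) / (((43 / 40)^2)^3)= -40960000000 / 15797086259451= -0.00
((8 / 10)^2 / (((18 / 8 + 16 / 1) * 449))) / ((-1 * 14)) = -32 / 5735975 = -0.00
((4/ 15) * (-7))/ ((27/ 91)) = -2548/ 405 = -6.29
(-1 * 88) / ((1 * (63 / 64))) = -5632 / 63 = -89.40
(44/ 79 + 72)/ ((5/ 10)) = 11464/ 79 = 145.11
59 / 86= 0.69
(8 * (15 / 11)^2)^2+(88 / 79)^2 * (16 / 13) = 264684998464 / 1187868253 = 222.82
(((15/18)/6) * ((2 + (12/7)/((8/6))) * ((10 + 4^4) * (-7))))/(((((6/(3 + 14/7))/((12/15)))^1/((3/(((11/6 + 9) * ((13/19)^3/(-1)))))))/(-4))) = -167853448/85683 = -1959.01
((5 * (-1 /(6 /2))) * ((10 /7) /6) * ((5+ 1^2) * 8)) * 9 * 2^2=-4800 /7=-685.71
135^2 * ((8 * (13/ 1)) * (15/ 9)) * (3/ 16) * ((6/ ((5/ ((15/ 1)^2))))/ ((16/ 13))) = 2079016875/ 16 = 129938554.69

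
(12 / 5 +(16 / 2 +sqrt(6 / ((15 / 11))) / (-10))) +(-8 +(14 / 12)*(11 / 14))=3.11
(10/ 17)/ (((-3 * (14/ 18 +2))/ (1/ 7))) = -6/ 595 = -0.01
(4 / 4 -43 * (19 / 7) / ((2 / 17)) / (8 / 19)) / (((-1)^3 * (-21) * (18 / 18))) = -263779 / 2352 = -112.15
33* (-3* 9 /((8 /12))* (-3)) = 8019 /2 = 4009.50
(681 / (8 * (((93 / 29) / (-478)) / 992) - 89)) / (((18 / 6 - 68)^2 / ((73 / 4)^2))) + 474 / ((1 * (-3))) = -158.60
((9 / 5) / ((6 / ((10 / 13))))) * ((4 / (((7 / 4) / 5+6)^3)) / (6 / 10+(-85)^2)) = 15000 / 30064117291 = 0.00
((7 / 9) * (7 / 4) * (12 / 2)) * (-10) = -81.67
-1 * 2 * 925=-1850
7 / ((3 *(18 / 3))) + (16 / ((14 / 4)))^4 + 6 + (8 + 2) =19582663 / 43218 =453.11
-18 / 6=-3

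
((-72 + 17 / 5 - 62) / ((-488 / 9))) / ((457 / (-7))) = -41139 / 1115080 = -0.04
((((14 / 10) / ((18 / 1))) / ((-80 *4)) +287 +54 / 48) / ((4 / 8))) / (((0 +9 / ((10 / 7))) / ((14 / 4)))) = 8297993 / 25920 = 320.14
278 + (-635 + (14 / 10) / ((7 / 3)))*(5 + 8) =-39846 / 5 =-7969.20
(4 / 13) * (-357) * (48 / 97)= -54.36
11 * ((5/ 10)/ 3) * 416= 2288/ 3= 762.67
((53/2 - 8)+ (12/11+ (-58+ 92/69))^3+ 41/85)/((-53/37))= 119821.29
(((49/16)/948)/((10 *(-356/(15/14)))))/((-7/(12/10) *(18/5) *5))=1/107996160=0.00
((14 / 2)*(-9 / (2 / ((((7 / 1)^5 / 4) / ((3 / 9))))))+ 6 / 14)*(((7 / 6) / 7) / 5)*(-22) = 291180.96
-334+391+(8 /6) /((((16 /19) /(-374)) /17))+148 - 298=-60959 /6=-10159.83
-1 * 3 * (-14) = 42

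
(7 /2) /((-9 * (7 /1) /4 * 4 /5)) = -5 /18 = -0.28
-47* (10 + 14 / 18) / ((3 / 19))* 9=-86621 / 3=-28873.67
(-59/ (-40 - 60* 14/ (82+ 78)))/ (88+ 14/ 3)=354/ 25159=0.01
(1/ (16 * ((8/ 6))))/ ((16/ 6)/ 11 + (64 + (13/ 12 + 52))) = 99/ 247792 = 0.00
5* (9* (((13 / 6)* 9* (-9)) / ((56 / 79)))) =-1247805 / 112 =-11141.12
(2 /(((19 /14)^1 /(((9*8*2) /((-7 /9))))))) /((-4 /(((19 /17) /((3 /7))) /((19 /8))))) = 24192 /323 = 74.90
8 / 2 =4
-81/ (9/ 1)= -9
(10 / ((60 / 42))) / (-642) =-7 / 642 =-0.01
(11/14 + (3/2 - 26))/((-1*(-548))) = -83/1918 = -0.04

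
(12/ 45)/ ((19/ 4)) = 16/ 285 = 0.06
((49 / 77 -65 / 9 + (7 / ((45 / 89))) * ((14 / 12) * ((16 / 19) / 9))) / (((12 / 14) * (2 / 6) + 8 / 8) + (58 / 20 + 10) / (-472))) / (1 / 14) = -119212073344 / 2111571099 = -56.46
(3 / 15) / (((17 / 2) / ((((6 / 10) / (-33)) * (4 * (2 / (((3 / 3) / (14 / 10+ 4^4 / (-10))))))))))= 176 / 2125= 0.08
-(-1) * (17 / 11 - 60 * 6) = -3943 / 11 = -358.45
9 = 9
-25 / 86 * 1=-25 / 86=-0.29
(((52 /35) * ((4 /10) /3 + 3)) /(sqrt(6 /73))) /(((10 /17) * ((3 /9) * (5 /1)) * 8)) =10387 * sqrt(438) /105000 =2.07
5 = 5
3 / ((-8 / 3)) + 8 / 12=-11 / 24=-0.46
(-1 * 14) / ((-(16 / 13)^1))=91 / 8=11.38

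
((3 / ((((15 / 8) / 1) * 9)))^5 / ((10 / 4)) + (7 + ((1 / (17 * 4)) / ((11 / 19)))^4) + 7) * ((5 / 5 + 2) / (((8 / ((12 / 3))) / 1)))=4043609579239597075201 / 192551854442904000000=21.00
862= 862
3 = 3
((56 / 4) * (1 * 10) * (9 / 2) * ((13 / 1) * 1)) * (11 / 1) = 90090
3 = 3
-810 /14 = -405 /7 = -57.86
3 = 3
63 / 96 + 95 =3061 / 32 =95.66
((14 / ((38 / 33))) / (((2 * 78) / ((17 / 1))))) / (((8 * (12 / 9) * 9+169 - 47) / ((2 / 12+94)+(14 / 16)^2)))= 23859143 / 41353728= 0.58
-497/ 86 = -5.78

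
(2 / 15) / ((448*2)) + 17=114241 / 6720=17.00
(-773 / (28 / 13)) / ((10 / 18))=-90441 / 140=-646.01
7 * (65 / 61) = 455 / 61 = 7.46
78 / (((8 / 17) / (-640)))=-106080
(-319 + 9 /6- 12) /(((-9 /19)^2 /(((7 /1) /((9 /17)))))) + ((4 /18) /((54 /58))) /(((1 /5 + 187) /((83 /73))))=-161197019779 /8301852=-19417.00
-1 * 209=-209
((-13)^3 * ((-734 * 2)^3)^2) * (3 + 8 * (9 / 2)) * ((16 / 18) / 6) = -127041971460484350696561.80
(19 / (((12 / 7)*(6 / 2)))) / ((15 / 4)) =133 / 135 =0.99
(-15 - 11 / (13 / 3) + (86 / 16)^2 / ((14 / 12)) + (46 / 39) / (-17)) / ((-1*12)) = -81745 / 137088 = -0.60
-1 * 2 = -2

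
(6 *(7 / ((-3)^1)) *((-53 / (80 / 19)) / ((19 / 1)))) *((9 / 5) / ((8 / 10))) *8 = 3339 / 20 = 166.95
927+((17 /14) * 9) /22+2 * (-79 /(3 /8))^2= 248616205 /2772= 89688.39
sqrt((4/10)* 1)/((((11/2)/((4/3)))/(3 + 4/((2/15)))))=8* sqrt(10)/5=5.06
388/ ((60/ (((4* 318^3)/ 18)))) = 231057104/ 5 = 46211420.80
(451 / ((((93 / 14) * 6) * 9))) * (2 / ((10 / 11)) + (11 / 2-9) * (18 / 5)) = -164164 / 12555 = -13.08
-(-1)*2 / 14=1 / 7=0.14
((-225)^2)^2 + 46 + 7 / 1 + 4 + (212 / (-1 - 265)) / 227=77376232580156 / 30191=2562890682.00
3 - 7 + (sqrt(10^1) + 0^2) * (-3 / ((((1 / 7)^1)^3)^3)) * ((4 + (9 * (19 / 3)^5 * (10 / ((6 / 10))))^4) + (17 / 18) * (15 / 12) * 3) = -75844550802312039068655201504598216316369 * sqrt(10) / 114791256 - 4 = -2089371063660607496930820000000000.00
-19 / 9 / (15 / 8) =-152 / 135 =-1.13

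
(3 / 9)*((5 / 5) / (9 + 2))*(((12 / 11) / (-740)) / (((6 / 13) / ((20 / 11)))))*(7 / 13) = -14 / 147741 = -0.00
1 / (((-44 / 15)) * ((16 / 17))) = -255 / 704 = -0.36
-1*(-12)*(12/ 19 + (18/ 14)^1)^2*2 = 1560600/ 17689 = 88.22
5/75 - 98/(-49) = 31/15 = 2.07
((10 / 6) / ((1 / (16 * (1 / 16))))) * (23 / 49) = 115 / 147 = 0.78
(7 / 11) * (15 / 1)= 105 / 11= 9.55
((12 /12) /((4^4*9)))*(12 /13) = 1 /2496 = 0.00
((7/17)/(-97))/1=-0.00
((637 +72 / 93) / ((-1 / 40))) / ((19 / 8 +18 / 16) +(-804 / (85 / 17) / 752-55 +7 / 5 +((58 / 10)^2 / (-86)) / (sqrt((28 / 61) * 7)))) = 19908783294814575000 / 39264221618984459-11055715220599000 * sqrt(61) / 39264221618984459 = 504.85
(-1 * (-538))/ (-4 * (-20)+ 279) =538/ 359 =1.50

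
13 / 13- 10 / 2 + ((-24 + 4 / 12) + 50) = 67 / 3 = 22.33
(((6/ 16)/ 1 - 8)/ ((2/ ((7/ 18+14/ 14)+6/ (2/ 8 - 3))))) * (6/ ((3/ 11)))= 9577/ 144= 66.51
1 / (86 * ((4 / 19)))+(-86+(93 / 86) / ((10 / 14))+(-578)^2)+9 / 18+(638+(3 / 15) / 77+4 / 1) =44319995987 / 132440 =334642.07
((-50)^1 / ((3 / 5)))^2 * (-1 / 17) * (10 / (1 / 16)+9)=-10562500 / 153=-69035.95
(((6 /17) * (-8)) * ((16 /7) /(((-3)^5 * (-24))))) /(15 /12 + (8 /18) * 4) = -128 /350217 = -0.00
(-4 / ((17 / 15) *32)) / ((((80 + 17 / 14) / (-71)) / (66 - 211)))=-360325 / 25772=-13.98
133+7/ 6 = 805/ 6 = 134.17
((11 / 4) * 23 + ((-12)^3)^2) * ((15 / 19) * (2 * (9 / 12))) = 537488505 / 152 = 3536108.59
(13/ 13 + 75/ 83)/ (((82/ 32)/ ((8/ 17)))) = 0.35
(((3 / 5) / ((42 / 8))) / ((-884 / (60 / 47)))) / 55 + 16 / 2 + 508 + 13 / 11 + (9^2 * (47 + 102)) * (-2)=-8587230347 / 363545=-23620.82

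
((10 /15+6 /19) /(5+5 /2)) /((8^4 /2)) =7 /109440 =0.00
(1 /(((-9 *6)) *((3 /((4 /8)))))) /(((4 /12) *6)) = -1 /648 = -0.00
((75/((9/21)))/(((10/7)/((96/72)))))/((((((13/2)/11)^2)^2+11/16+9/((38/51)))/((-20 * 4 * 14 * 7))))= -854921957120/8604657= -99355.73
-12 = -12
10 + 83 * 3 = 259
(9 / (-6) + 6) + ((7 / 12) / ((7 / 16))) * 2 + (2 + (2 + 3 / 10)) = 172 / 15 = 11.47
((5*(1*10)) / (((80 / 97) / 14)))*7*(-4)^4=1520960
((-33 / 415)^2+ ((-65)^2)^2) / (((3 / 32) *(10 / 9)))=147567546802272 / 861125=171366000.06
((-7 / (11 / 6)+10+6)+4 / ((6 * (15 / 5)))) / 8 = 307 / 198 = 1.55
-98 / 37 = -2.65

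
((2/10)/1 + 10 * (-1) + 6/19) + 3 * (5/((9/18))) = 1949/95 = 20.52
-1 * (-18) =18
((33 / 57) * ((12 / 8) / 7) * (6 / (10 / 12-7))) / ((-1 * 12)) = 99 / 9842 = 0.01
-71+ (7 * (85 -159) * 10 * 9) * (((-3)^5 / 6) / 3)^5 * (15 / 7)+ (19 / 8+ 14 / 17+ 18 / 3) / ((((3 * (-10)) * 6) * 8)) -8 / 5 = 194949989748817 / 4352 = 44795493968.02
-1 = -1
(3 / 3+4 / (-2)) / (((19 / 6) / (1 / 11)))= -6 / 209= -0.03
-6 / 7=-0.86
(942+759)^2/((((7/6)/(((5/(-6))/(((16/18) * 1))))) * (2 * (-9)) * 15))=137781/16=8611.31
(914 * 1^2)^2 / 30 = 417698 / 15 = 27846.53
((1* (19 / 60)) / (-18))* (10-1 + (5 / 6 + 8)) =-2033 / 6480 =-0.31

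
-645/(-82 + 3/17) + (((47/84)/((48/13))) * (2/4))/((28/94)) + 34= 6617153411/157038336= 42.14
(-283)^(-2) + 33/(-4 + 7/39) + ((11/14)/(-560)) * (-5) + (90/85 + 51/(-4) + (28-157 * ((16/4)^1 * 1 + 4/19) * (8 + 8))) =-63877564668141691/6043767099104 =-10569.16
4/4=1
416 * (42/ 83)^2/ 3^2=81536/ 6889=11.84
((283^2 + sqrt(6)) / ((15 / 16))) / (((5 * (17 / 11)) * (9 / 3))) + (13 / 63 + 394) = 176 * sqrt(6) / 3825 + 109224523 / 26775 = 4079.46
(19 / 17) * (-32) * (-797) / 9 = 484576 / 153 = 3167.16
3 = 3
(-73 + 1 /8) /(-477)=11 /72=0.15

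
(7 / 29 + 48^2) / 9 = 66823 / 261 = 256.03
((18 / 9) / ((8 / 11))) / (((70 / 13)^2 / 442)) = 410839 / 9800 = 41.92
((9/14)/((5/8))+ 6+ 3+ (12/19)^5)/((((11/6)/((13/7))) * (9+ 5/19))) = 1.11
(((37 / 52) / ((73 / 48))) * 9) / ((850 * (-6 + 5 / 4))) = -7992 / 7663175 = -0.00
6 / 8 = 3 / 4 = 0.75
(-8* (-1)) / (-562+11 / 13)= -104 / 7295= -0.01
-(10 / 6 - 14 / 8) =1 / 12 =0.08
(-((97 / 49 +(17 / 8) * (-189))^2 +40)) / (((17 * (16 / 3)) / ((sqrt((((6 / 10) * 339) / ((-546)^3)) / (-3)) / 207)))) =-24548815481 * sqrt(102830) / 1432927322910720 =-0.01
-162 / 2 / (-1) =81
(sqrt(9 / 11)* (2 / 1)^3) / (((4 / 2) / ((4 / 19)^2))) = 192* sqrt(11) / 3971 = 0.16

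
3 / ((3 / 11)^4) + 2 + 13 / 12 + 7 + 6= 60301 / 108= 558.34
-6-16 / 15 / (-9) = -794 / 135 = -5.88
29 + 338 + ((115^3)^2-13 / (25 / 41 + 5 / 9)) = 994616129371763 / 430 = 2313060765980.84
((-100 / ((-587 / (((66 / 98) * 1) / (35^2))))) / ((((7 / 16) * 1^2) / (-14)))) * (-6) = 25344 / 1409387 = 0.02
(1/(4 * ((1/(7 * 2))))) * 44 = 154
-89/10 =-8.90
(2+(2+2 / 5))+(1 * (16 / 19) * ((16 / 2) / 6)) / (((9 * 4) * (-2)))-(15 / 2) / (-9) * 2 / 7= 82997 / 17955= 4.62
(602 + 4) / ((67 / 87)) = 52722 / 67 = 786.90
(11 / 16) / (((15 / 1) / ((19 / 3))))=209 / 720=0.29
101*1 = 101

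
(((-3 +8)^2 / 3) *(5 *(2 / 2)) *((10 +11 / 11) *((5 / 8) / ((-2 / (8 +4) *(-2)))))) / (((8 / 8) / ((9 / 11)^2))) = 575.28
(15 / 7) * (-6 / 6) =-15 / 7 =-2.14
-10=-10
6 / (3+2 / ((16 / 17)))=48 / 41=1.17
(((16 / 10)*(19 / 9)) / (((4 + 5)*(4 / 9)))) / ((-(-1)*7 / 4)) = 152 / 315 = 0.48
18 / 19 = 0.95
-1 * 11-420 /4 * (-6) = 619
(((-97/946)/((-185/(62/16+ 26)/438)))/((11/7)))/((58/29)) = 35539539/15400880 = 2.31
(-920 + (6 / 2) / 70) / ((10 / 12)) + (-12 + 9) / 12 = -772939 / 700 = -1104.20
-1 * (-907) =907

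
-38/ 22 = -19/ 11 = -1.73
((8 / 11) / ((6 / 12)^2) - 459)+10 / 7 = -35009 / 77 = -454.66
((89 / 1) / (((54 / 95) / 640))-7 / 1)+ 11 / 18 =5410855 / 54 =100201.02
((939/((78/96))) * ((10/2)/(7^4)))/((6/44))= 550880/31213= 17.65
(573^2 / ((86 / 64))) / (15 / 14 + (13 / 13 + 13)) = 147091392 / 9073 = 16211.99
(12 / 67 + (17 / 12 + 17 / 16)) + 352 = 1140581 / 3216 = 354.66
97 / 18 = 5.39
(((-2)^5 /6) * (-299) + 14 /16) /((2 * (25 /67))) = 2565631 /1200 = 2138.03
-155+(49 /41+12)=-141.80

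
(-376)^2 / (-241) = -141376 / 241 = -586.62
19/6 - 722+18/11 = -47335/66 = -717.20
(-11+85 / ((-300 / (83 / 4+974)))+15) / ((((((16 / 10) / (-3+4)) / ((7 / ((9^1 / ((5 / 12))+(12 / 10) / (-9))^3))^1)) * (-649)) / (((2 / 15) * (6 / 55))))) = 3000735 / 1089574511872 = 0.00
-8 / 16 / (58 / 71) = -71 / 116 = -0.61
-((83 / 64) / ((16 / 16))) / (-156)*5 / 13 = 415 / 129792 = 0.00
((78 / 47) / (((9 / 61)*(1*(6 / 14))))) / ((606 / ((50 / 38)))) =138775 / 2435211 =0.06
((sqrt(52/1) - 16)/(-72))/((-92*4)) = -1/1656 + sqrt(13)/13248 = -0.00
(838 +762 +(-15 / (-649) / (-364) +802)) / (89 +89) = 567438857 / 42050008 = 13.49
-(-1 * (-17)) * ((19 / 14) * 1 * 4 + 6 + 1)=-1479 / 7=-211.29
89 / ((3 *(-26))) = -89 / 78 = -1.14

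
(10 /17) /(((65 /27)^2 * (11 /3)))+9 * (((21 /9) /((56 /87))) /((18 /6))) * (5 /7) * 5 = 343927569 /8848840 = 38.87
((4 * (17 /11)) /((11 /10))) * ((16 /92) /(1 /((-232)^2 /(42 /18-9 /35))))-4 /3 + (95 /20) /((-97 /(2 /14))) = 62622762693013 /2471671356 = 25336.20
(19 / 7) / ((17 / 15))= 2.39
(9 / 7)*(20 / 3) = 60 / 7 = 8.57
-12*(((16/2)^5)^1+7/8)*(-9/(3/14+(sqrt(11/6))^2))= 148639617/86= 1728367.64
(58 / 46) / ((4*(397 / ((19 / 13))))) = 551 / 474812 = 0.00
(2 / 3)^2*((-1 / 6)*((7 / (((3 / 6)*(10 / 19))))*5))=-266 / 27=-9.85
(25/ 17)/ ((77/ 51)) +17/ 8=1909/ 616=3.10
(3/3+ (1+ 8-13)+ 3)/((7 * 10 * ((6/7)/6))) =0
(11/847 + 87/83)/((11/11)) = 6782/6391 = 1.06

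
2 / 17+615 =615.12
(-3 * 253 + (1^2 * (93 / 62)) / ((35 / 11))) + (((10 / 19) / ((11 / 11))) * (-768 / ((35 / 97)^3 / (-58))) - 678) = 162148331613 / 325850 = 497616.48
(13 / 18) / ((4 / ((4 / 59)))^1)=13 / 1062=0.01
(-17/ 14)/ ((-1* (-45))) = -0.03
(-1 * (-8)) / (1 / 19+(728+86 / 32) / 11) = 26752 / 222305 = 0.12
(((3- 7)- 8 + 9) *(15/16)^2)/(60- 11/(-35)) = -23625/540416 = -0.04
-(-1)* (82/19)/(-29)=-82/551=-0.15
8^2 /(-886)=-32 /443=-0.07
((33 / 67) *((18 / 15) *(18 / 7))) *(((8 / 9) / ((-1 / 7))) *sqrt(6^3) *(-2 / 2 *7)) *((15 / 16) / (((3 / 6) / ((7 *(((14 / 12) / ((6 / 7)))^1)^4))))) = 3107227739 *sqrt(6) / 173664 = 43826.71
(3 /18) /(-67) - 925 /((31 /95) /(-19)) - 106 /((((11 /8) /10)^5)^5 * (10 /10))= -499049111808742478105393222757625002465930868500736031 /1350221054665058944085288587962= -369605487993622296554877.30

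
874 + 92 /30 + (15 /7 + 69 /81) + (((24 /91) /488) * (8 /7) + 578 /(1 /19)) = 62224759288 /5245695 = 11862.06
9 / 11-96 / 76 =-93 / 209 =-0.44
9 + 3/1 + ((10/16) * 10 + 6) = 97/4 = 24.25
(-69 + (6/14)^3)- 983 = -360809/343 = -1051.92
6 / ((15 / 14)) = 28 / 5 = 5.60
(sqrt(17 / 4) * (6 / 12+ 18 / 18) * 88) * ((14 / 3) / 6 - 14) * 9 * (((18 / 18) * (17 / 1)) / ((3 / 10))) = -445060 * sqrt(17) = -1835029.39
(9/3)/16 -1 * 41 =-40.81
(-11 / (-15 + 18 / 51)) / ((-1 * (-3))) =187 / 747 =0.25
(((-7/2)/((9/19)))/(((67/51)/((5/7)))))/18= -1615/7236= -0.22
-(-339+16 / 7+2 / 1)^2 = -5489649 / 49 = -112033.65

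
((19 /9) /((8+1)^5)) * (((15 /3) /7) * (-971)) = -92245 /3720087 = -0.02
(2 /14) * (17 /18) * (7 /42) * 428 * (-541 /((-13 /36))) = 3936316 /273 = 14418.74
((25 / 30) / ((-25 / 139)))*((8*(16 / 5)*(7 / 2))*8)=-249088 / 75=-3321.17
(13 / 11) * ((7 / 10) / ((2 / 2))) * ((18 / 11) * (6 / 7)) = 702 / 605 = 1.16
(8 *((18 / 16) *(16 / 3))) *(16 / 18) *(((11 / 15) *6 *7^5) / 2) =23664256 / 15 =1577617.07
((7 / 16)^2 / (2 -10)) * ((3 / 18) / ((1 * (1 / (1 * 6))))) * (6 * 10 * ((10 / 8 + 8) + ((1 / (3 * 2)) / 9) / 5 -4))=-139013 / 18432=-7.54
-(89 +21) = -110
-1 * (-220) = 220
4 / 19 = 0.21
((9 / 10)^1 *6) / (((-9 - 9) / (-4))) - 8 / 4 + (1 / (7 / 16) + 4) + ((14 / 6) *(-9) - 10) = -893 / 35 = -25.51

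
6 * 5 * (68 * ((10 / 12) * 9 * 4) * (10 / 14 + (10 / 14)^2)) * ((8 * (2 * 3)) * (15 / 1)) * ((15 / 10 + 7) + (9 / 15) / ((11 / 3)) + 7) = 845145884.97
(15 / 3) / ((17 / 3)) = 15 / 17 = 0.88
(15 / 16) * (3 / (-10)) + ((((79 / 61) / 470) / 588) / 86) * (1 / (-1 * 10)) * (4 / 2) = -4077519233 / 14497845600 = -0.28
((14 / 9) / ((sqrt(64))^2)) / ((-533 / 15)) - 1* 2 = -102371 / 51168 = -2.00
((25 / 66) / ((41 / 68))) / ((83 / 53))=45050 / 112299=0.40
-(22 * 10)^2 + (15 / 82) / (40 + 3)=-170658385 / 3526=-48400.00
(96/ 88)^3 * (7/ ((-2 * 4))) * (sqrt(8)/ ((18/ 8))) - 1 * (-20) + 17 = 37 - 1344 * sqrt(2)/ 1331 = 35.57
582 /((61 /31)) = 18042 /61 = 295.77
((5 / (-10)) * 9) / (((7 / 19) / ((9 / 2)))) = -1539 / 28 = -54.96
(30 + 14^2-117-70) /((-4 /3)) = -117 /4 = -29.25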